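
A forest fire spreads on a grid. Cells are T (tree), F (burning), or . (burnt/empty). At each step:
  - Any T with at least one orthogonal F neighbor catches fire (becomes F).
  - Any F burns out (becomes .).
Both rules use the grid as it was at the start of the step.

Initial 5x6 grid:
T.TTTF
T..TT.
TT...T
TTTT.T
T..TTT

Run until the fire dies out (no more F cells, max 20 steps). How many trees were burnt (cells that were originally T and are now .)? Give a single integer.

Answer: 5

Derivation:
Step 1: +1 fires, +1 burnt (F count now 1)
Step 2: +2 fires, +1 burnt (F count now 2)
Step 3: +2 fires, +2 burnt (F count now 2)
Step 4: +0 fires, +2 burnt (F count now 0)
Fire out after step 4
Initially T: 19, now '.': 16
Total burnt (originally-T cells now '.'): 5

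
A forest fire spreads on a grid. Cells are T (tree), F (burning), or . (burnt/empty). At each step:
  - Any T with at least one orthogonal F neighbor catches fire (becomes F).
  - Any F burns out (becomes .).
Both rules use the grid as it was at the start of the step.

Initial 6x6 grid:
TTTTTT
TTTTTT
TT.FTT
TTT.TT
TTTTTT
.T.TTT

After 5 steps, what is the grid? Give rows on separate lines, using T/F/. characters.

Step 1: 2 trees catch fire, 1 burn out
  TTTTTT
  TTTFTT
  TT..FT
  TTT.TT
  TTTTTT
  .T.TTT
Step 2: 5 trees catch fire, 2 burn out
  TTTFTT
  TTF.FT
  TT...F
  TTT.FT
  TTTTTT
  .T.TTT
Step 3: 6 trees catch fire, 5 burn out
  TTF.FT
  TF...F
  TT....
  TTT..F
  TTTTFT
  .T.TTT
Step 4: 7 trees catch fire, 6 burn out
  TF...F
  F.....
  TF....
  TTT...
  TTTF.F
  .T.TFT
Step 5: 6 trees catch fire, 7 burn out
  F.....
  ......
  F.....
  TFT...
  TTF...
  .T.F.F

F.....
......
F.....
TFT...
TTF...
.T.F.F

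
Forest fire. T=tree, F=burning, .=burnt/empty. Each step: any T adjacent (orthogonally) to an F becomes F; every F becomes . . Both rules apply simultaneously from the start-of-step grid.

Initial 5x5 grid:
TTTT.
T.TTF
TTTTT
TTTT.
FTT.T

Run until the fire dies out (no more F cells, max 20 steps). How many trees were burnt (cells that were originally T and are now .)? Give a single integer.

Step 1: +4 fires, +2 burnt (F count now 4)
Step 2: +6 fires, +4 burnt (F count now 6)
Step 3: +6 fires, +6 burnt (F count now 6)
Step 4: +2 fires, +6 burnt (F count now 2)
Step 5: +0 fires, +2 burnt (F count now 0)
Fire out after step 5
Initially T: 19, now '.': 24
Total burnt (originally-T cells now '.'): 18

Answer: 18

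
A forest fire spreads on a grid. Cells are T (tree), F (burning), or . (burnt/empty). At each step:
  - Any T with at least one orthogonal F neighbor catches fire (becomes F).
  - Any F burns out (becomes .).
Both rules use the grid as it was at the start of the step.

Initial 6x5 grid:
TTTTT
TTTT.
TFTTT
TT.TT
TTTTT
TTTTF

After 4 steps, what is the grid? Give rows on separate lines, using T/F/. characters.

Step 1: 6 trees catch fire, 2 burn out
  TTTTT
  TFTT.
  F.FTT
  TF.TT
  TTTTF
  TTTF.
Step 2: 9 trees catch fire, 6 burn out
  TFTTT
  F.FT.
  ...FT
  F..TF
  TFTF.
  TTF..
Step 3: 8 trees catch fire, 9 burn out
  F.FTT
  ...F.
  ....F
  ...F.
  F.F..
  TF...
Step 4: 2 trees catch fire, 8 burn out
  ...FT
  .....
  .....
  .....
  .....
  F....

...FT
.....
.....
.....
.....
F....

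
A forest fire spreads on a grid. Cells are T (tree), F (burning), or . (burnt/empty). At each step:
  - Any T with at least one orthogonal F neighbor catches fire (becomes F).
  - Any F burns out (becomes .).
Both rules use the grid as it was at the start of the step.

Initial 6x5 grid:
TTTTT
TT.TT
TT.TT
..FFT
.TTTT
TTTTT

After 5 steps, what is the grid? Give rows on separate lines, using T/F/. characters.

Step 1: 4 trees catch fire, 2 burn out
  TTTTT
  TT.TT
  TT.FT
  ....F
  .TFFT
  TTTTT
Step 2: 6 trees catch fire, 4 burn out
  TTTTT
  TT.FT
  TT..F
  .....
  .F..F
  TTFFT
Step 3: 4 trees catch fire, 6 burn out
  TTTFT
  TT..F
  TT...
  .....
  .....
  TF..F
Step 4: 3 trees catch fire, 4 burn out
  TTF.F
  TT...
  TT...
  .....
  .....
  F....
Step 5: 1 trees catch fire, 3 burn out
  TF...
  TT...
  TT...
  .....
  .....
  .....

TF...
TT...
TT...
.....
.....
.....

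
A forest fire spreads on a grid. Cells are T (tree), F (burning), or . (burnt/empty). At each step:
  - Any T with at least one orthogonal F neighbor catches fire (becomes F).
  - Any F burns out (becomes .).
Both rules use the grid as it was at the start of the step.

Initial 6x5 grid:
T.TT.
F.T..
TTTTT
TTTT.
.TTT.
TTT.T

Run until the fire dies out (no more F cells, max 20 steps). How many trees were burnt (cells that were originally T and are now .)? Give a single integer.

Step 1: +2 fires, +1 burnt (F count now 2)
Step 2: +2 fires, +2 burnt (F count now 2)
Step 3: +2 fires, +2 burnt (F count now 2)
Step 4: +4 fires, +2 burnt (F count now 4)
Step 5: +5 fires, +4 burnt (F count now 5)
Step 6: +4 fires, +5 burnt (F count now 4)
Step 7: +0 fires, +4 burnt (F count now 0)
Fire out after step 7
Initially T: 20, now '.': 29
Total burnt (originally-T cells now '.'): 19

Answer: 19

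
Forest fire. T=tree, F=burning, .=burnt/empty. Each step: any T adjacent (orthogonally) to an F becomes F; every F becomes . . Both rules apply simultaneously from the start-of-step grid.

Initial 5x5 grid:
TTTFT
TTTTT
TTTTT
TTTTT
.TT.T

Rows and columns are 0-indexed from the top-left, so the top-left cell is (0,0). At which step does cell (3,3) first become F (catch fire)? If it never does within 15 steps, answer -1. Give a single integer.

Step 1: cell (3,3)='T' (+3 fires, +1 burnt)
Step 2: cell (3,3)='T' (+4 fires, +3 burnt)
Step 3: cell (3,3)='F' (+5 fires, +4 burnt)
  -> target ignites at step 3
Step 4: cell (3,3)='.' (+4 fires, +5 burnt)
Step 5: cell (3,3)='.' (+4 fires, +4 burnt)
Step 6: cell (3,3)='.' (+2 fires, +4 burnt)
Step 7: cell (3,3)='.' (+0 fires, +2 burnt)
  fire out at step 7

3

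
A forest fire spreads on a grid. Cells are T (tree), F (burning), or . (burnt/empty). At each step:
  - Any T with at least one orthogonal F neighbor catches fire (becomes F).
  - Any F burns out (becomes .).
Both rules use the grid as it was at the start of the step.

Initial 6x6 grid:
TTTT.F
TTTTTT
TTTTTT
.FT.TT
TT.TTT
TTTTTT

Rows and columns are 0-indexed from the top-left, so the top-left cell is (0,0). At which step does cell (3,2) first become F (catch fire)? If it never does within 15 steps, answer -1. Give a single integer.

Step 1: cell (3,2)='F' (+4 fires, +2 burnt)
  -> target ignites at step 1
Step 2: cell (3,2)='.' (+7 fires, +4 burnt)
Step 3: cell (3,2)='.' (+9 fires, +7 burnt)
Step 4: cell (3,2)='.' (+6 fires, +9 burnt)
Step 5: cell (3,2)='.' (+4 fires, +6 burnt)
Step 6: cell (3,2)='.' (+0 fires, +4 burnt)
  fire out at step 6

1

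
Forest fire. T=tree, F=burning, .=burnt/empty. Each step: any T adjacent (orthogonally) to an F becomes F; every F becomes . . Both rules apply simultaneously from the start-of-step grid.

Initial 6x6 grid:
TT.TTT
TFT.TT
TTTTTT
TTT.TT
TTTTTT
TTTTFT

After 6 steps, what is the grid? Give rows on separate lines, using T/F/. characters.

Step 1: 7 trees catch fire, 2 burn out
  TF.TTT
  F.F.TT
  TFTTTT
  TTT.TT
  TTTTFT
  TTTF.F
Step 2: 8 trees catch fire, 7 burn out
  F..TTT
  ....TT
  F.FTTT
  TFT.FT
  TTTF.F
  TTF...
Step 3: 8 trees catch fire, 8 burn out
  ...TTT
  ....TT
  ...FFT
  F.F..F
  TFF...
  TF....
Step 4: 4 trees catch fire, 8 burn out
  ...TTT
  ....FT
  .....F
  ......
  F.....
  F.....
Step 5: 2 trees catch fire, 4 burn out
  ...TFT
  .....F
  ......
  ......
  ......
  ......
Step 6: 2 trees catch fire, 2 burn out
  ...F.F
  ......
  ......
  ......
  ......
  ......

...F.F
......
......
......
......
......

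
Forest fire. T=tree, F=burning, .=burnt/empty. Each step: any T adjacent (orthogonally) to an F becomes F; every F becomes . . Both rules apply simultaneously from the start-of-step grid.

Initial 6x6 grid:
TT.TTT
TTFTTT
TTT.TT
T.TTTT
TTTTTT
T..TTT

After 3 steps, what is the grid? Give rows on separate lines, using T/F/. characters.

Step 1: 3 trees catch fire, 1 burn out
  TT.TTT
  TF.FTT
  TTF.TT
  T.TTTT
  TTTTTT
  T..TTT
Step 2: 6 trees catch fire, 3 burn out
  TF.FTT
  F...FT
  TF..TT
  T.FTTT
  TTTTTT
  T..TTT
Step 3: 7 trees catch fire, 6 burn out
  F...FT
  .....F
  F...FT
  T..FTT
  TTFTTT
  T..TTT

F...FT
.....F
F...FT
T..FTT
TTFTTT
T..TTT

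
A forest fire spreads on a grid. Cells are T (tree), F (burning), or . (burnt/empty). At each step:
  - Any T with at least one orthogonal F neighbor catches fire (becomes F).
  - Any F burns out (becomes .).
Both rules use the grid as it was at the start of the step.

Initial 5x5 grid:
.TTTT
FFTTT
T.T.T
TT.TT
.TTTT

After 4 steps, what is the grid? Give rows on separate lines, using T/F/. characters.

Step 1: 3 trees catch fire, 2 burn out
  .FTTT
  ..FTT
  F.T.T
  TT.TT
  .TTTT
Step 2: 4 trees catch fire, 3 burn out
  ..FTT
  ...FT
  ..F.T
  FT.TT
  .TTTT
Step 3: 3 trees catch fire, 4 burn out
  ...FT
  ....F
  ....T
  .F.TT
  .TTTT
Step 4: 3 trees catch fire, 3 burn out
  ....F
  .....
  ....F
  ...TT
  .FTTT

....F
.....
....F
...TT
.FTTT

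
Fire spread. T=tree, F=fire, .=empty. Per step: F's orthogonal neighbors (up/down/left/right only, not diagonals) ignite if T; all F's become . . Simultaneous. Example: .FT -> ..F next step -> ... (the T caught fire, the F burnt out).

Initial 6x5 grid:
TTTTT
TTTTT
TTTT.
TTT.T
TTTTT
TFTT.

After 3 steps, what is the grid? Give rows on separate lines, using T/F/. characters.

Step 1: 3 trees catch fire, 1 burn out
  TTTTT
  TTTTT
  TTTT.
  TTT.T
  TFTTT
  F.FT.
Step 2: 4 trees catch fire, 3 burn out
  TTTTT
  TTTTT
  TTTT.
  TFT.T
  F.FTT
  ...F.
Step 3: 4 trees catch fire, 4 burn out
  TTTTT
  TTTTT
  TFTT.
  F.F.T
  ...FT
  .....

TTTTT
TTTTT
TFTT.
F.F.T
...FT
.....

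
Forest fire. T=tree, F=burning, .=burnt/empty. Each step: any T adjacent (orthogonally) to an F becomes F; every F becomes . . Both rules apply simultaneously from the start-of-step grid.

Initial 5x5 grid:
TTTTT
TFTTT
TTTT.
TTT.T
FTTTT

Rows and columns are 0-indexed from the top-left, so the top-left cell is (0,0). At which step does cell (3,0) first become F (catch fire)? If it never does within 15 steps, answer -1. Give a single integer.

Step 1: cell (3,0)='F' (+6 fires, +2 burnt)
  -> target ignites at step 1
Step 2: cell (3,0)='.' (+7 fires, +6 burnt)
Step 3: cell (3,0)='.' (+5 fires, +7 burnt)
Step 4: cell (3,0)='.' (+2 fires, +5 burnt)
Step 5: cell (3,0)='.' (+1 fires, +2 burnt)
Step 6: cell (3,0)='.' (+0 fires, +1 burnt)
  fire out at step 6

1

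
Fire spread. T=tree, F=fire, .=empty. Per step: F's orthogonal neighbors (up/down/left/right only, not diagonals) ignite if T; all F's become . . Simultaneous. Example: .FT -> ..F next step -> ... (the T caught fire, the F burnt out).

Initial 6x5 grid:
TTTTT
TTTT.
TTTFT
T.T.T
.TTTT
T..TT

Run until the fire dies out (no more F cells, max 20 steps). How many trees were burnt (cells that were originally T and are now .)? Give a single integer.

Answer: 22

Derivation:
Step 1: +3 fires, +1 burnt (F count now 3)
Step 2: +5 fires, +3 burnt (F count now 5)
Step 3: +6 fires, +5 burnt (F count now 6)
Step 4: +6 fires, +6 burnt (F count now 6)
Step 5: +2 fires, +6 burnt (F count now 2)
Step 6: +0 fires, +2 burnt (F count now 0)
Fire out after step 6
Initially T: 23, now '.': 29
Total burnt (originally-T cells now '.'): 22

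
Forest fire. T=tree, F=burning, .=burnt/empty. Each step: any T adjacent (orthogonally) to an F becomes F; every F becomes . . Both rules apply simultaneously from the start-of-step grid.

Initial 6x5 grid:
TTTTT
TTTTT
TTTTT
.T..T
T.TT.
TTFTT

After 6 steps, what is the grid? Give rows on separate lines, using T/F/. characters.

Step 1: 3 trees catch fire, 1 burn out
  TTTTT
  TTTTT
  TTTTT
  .T..T
  T.FT.
  TF.FT
Step 2: 3 trees catch fire, 3 burn out
  TTTTT
  TTTTT
  TTTTT
  .T..T
  T..F.
  F...F
Step 3: 1 trees catch fire, 3 burn out
  TTTTT
  TTTTT
  TTTTT
  .T..T
  F....
  .....
Step 4: 0 trees catch fire, 1 burn out
  TTTTT
  TTTTT
  TTTTT
  .T..T
  .....
  .....
Step 5: 0 trees catch fire, 0 burn out
  TTTTT
  TTTTT
  TTTTT
  .T..T
  .....
  .....
Step 6: 0 trees catch fire, 0 burn out
  TTTTT
  TTTTT
  TTTTT
  .T..T
  .....
  .....

TTTTT
TTTTT
TTTTT
.T..T
.....
.....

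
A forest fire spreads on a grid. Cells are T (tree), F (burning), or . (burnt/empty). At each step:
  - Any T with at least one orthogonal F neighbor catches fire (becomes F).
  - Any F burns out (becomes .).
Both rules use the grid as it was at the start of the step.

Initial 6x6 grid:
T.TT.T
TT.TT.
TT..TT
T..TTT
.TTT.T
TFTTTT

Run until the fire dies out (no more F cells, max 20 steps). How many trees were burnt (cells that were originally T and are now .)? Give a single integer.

Answer: 18

Derivation:
Step 1: +3 fires, +1 burnt (F count now 3)
Step 2: +2 fires, +3 burnt (F count now 2)
Step 3: +2 fires, +2 burnt (F count now 2)
Step 4: +2 fires, +2 burnt (F count now 2)
Step 5: +2 fires, +2 burnt (F count now 2)
Step 6: +2 fires, +2 burnt (F count now 2)
Step 7: +2 fires, +2 burnt (F count now 2)
Step 8: +1 fires, +2 burnt (F count now 1)
Step 9: +1 fires, +1 burnt (F count now 1)
Step 10: +1 fires, +1 burnt (F count now 1)
Step 11: +0 fires, +1 burnt (F count now 0)
Fire out after step 11
Initially T: 25, now '.': 29
Total burnt (originally-T cells now '.'): 18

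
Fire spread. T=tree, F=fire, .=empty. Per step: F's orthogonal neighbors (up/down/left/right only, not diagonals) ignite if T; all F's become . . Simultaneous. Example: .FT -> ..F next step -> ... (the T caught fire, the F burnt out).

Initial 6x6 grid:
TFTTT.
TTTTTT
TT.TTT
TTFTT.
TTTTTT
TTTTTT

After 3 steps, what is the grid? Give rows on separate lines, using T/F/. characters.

Step 1: 6 trees catch fire, 2 burn out
  F.FTT.
  TFTTTT
  TT.TTT
  TF.FT.
  TTFTTT
  TTTTTT
Step 2: 10 trees catch fire, 6 burn out
  ...FT.
  F.FTTT
  TF.FTT
  F...F.
  TF.FTT
  TTFTTT
Step 3: 8 trees catch fire, 10 burn out
  ....F.
  ...FTT
  F...FT
  ......
  F...FT
  TF.FTT

....F.
...FTT
F...FT
......
F...FT
TF.FTT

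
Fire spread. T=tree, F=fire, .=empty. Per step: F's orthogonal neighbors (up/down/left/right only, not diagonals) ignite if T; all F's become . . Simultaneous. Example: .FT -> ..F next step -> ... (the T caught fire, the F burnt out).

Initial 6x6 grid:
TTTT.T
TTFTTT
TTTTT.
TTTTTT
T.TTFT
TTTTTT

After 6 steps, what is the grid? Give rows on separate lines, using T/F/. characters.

Step 1: 8 trees catch fire, 2 burn out
  TTFT.T
  TF.FTT
  TTFTT.
  TTTTFT
  T.TF.F
  TTTTFT
Step 2: 13 trees catch fire, 8 burn out
  TF.F.T
  F...FT
  TF.FF.
  TTFF.F
  T.F...
  TTTF.F
Step 3: 5 trees catch fire, 13 burn out
  F....T
  .....F
  F.....
  TF....
  T.....
  TTF...
Step 4: 3 trees catch fire, 5 burn out
  .....F
  ......
  ......
  F.....
  T.....
  TF....
Step 5: 2 trees catch fire, 3 burn out
  ......
  ......
  ......
  ......
  F.....
  F.....
Step 6: 0 trees catch fire, 2 burn out
  ......
  ......
  ......
  ......
  ......
  ......

......
......
......
......
......
......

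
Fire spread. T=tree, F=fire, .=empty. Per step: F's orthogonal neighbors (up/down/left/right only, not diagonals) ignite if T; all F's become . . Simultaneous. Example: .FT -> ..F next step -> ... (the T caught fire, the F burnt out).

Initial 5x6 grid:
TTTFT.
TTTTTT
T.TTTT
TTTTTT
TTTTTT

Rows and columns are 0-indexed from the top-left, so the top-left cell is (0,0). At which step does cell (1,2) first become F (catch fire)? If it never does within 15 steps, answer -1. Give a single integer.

Step 1: cell (1,2)='T' (+3 fires, +1 burnt)
Step 2: cell (1,2)='F' (+4 fires, +3 burnt)
  -> target ignites at step 2
Step 3: cell (1,2)='.' (+6 fires, +4 burnt)
Step 4: cell (1,2)='.' (+5 fires, +6 burnt)
Step 5: cell (1,2)='.' (+5 fires, +5 burnt)
Step 6: cell (1,2)='.' (+3 fires, +5 burnt)
Step 7: cell (1,2)='.' (+1 fires, +3 burnt)
Step 8: cell (1,2)='.' (+0 fires, +1 burnt)
  fire out at step 8

2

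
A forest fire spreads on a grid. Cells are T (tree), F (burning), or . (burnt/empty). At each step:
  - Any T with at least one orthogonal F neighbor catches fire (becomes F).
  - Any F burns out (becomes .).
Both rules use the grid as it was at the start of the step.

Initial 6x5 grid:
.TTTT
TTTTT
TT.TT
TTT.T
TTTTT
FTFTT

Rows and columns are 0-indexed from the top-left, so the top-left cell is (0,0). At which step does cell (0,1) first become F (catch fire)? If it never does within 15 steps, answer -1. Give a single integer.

Step 1: cell (0,1)='T' (+4 fires, +2 burnt)
Step 2: cell (0,1)='T' (+5 fires, +4 burnt)
Step 3: cell (0,1)='T' (+3 fires, +5 burnt)
Step 4: cell (0,1)='T' (+3 fires, +3 burnt)
Step 5: cell (0,1)='T' (+2 fires, +3 burnt)
Step 6: cell (0,1)='F' (+4 fires, +2 burnt)
  -> target ignites at step 6
Step 7: cell (0,1)='.' (+3 fires, +4 burnt)
Step 8: cell (0,1)='.' (+1 fires, +3 burnt)
Step 9: cell (0,1)='.' (+0 fires, +1 burnt)
  fire out at step 9

6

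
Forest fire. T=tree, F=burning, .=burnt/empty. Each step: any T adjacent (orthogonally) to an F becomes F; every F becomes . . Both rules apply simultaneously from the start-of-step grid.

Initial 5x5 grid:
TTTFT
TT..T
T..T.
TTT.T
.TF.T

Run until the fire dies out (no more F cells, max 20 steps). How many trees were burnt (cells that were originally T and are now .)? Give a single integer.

Step 1: +4 fires, +2 burnt (F count now 4)
Step 2: +3 fires, +4 burnt (F count now 3)
Step 3: +3 fires, +3 burnt (F count now 3)
Step 4: +2 fires, +3 burnt (F count now 2)
Step 5: +0 fires, +2 burnt (F count now 0)
Fire out after step 5
Initially T: 15, now '.': 22
Total burnt (originally-T cells now '.'): 12

Answer: 12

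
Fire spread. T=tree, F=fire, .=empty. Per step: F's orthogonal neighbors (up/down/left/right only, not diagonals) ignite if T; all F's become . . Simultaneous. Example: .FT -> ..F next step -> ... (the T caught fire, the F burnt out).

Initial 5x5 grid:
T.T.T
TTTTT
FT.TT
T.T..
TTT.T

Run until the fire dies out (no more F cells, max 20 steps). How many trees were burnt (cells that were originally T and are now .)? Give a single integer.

Step 1: +3 fires, +1 burnt (F count now 3)
Step 2: +3 fires, +3 burnt (F count now 3)
Step 3: +2 fires, +3 burnt (F count now 2)
Step 4: +3 fires, +2 burnt (F count now 3)
Step 5: +3 fires, +3 burnt (F count now 3)
Step 6: +2 fires, +3 burnt (F count now 2)
Step 7: +0 fires, +2 burnt (F count now 0)
Fire out after step 7
Initially T: 17, now '.': 24
Total burnt (originally-T cells now '.'): 16

Answer: 16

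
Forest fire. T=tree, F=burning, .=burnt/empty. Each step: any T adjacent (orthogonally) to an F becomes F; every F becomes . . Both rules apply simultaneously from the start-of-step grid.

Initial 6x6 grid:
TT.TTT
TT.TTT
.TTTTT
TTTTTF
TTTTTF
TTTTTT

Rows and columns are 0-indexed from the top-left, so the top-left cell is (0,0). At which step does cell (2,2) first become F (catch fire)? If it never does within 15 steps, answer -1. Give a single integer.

Step 1: cell (2,2)='T' (+4 fires, +2 burnt)
Step 2: cell (2,2)='T' (+5 fires, +4 burnt)
Step 3: cell (2,2)='T' (+6 fires, +5 burnt)
Step 4: cell (2,2)='F' (+6 fires, +6 burnt)
  -> target ignites at step 4
Step 5: cell (2,2)='.' (+5 fires, +6 burnt)
Step 6: cell (2,2)='.' (+2 fires, +5 burnt)
Step 7: cell (2,2)='.' (+2 fires, +2 burnt)
Step 8: cell (2,2)='.' (+1 fires, +2 burnt)
Step 9: cell (2,2)='.' (+0 fires, +1 burnt)
  fire out at step 9

4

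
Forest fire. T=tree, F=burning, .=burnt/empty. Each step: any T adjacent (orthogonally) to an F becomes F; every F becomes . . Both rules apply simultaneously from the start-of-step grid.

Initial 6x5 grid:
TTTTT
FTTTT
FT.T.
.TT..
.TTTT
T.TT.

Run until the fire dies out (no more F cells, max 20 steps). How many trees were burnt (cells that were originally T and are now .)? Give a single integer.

Step 1: +3 fires, +2 burnt (F count now 3)
Step 2: +3 fires, +3 burnt (F count now 3)
Step 3: +4 fires, +3 burnt (F count now 4)
Step 4: +4 fires, +4 burnt (F count now 4)
Step 5: +3 fires, +4 burnt (F count now 3)
Step 6: +2 fires, +3 burnt (F count now 2)
Step 7: +0 fires, +2 burnt (F count now 0)
Fire out after step 7
Initially T: 20, now '.': 29
Total burnt (originally-T cells now '.'): 19

Answer: 19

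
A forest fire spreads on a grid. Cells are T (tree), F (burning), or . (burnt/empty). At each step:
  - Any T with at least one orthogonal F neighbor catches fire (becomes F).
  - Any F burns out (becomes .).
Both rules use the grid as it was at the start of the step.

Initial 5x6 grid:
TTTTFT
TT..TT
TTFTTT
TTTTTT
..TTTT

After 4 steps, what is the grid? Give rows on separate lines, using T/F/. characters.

Step 1: 6 trees catch fire, 2 burn out
  TTTF.F
  TT..FT
  TF.FTT
  TTFTTT
  ..TTTT
Step 2: 8 trees catch fire, 6 burn out
  TTF...
  TF...F
  F...FT
  TF.FTT
  ..FTTT
Step 3: 6 trees catch fire, 8 burn out
  TF....
  F.....
  .....F
  F...FT
  ...FTT
Step 4: 3 trees catch fire, 6 burn out
  F.....
  ......
  ......
  .....F
  ....FT

F.....
......
......
.....F
....FT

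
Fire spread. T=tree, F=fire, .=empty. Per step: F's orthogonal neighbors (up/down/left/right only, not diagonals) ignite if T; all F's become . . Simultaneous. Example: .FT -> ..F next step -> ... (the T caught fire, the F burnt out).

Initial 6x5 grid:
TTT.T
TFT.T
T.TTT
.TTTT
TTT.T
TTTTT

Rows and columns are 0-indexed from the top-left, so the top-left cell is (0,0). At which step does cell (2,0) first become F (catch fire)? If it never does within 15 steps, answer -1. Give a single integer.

Step 1: cell (2,0)='T' (+3 fires, +1 burnt)
Step 2: cell (2,0)='F' (+4 fires, +3 burnt)
  -> target ignites at step 2
Step 3: cell (2,0)='.' (+2 fires, +4 burnt)
Step 4: cell (2,0)='.' (+4 fires, +2 burnt)
Step 5: cell (2,0)='.' (+4 fires, +4 burnt)
Step 6: cell (2,0)='.' (+5 fires, +4 burnt)
Step 7: cell (2,0)='.' (+2 fires, +5 burnt)
Step 8: cell (2,0)='.' (+0 fires, +2 burnt)
  fire out at step 8

2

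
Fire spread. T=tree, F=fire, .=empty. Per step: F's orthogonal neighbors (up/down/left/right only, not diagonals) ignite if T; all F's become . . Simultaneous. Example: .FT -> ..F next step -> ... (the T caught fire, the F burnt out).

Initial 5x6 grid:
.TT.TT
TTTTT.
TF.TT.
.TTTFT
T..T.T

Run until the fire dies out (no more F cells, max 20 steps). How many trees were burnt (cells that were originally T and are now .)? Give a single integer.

Step 1: +6 fires, +2 burnt (F count now 6)
Step 2: +8 fires, +6 burnt (F count now 8)
Step 3: +3 fires, +8 burnt (F count now 3)
Step 4: +1 fires, +3 burnt (F count now 1)
Step 5: +0 fires, +1 burnt (F count now 0)
Fire out after step 5
Initially T: 19, now '.': 29
Total burnt (originally-T cells now '.'): 18

Answer: 18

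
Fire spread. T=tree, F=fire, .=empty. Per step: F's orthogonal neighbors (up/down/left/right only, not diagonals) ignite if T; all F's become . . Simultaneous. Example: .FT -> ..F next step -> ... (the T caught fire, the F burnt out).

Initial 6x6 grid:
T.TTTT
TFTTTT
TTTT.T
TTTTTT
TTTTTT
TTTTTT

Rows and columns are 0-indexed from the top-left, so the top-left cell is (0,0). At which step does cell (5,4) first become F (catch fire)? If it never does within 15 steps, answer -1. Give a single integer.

Step 1: cell (5,4)='T' (+3 fires, +1 burnt)
Step 2: cell (5,4)='T' (+6 fires, +3 burnt)
Step 3: cell (5,4)='T' (+6 fires, +6 burnt)
Step 4: cell (5,4)='T' (+6 fires, +6 burnt)
Step 5: cell (5,4)='T' (+6 fires, +6 burnt)
Step 6: cell (5,4)='T' (+3 fires, +6 burnt)
Step 7: cell (5,4)='F' (+2 fires, +3 burnt)
  -> target ignites at step 7
Step 8: cell (5,4)='.' (+1 fires, +2 burnt)
Step 9: cell (5,4)='.' (+0 fires, +1 burnt)
  fire out at step 9

7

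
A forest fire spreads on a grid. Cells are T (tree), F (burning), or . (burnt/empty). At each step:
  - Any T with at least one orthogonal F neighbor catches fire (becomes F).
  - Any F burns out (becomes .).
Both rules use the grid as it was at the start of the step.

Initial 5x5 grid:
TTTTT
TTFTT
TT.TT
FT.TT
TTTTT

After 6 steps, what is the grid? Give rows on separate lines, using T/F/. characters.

Step 1: 6 trees catch fire, 2 burn out
  TTFTT
  TF.FT
  FT.TT
  .F.TT
  FTTTT
Step 2: 7 trees catch fire, 6 burn out
  TF.FT
  F...F
  .F.FT
  ...TT
  .FTTT
Step 3: 5 trees catch fire, 7 burn out
  F...F
  .....
  ....F
  ...FT
  ..FTT
Step 4: 2 trees catch fire, 5 burn out
  .....
  .....
  .....
  ....F
  ...FT
Step 5: 1 trees catch fire, 2 burn out
  .....
  .....
  .....
  .....
  ....F
Step 6: 0 trees catch fire, 1 burn out
  .....
  .....
  .....
  .....
  .....

.....
.....
.....
.....
.....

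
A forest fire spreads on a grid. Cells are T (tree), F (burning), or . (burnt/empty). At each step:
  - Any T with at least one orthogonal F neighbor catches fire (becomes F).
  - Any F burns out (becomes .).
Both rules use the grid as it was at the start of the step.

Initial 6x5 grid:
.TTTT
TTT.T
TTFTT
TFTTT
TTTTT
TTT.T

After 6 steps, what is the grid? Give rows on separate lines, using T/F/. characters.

Step 1: 6 trees catch fire, 2 burn out
  .TTTT
  TTF.T
  TF.FT
  F.FTT
  TFTTT
  TTT.T
Step 2: 8 trees catch fire, 6 burn out
  .TFTT
  TF..T
  F...F
  ...FT
  F.FTT
  TFT.T
Step 3: 8 trees catch fire, 8 burn out
  .F.FT
  F...F
  .....
  ....F
  ...FT
  F.F.T
Step 4: 2 trees catch fire, 8 burn out
  ....F
  .....
  .....
  .....
  ....F
  ....T
Step 5: 1 trees catch fire, 2 burn out
  .....
  .....
  .....
  .....
  .....
  ....F
Step 6: 0 trees catch fire, 1 burn out
  .....
  .....
  .....
  .....
  .....
  .....

.....
.....
.....
.....
.....
.....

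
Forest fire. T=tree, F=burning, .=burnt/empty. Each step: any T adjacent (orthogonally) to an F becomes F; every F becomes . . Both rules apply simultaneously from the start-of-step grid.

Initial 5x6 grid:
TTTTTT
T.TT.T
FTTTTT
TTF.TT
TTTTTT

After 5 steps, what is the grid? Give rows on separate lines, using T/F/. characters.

Step 1: 6 trees catch fire, 2 burn out
  TTTTTT
  F.TT.T
  .FFTTT
  FF..TT
  TTFTTT
Step 2: 6 trees catch fire, 6 burn out
  FTTTTT
  ..FT.T
  ...FTT
  ....TT
  FF.FTT
Step 3: 5 trees catch fire, 6 burn out
  .FFTTT
  ...F.T
  ....FT
  ....TT
  ....FT
Step 4: 4 trees catch fire, 5 burn out
  ...FTT
  .....T
  .....F
  ....FT
  .....F
Step 5: 3 trees catch fire, 4 burn out
  ....FT
  .....F
  ......
  .....F
  ......

....FT
.....F
......
.....F
......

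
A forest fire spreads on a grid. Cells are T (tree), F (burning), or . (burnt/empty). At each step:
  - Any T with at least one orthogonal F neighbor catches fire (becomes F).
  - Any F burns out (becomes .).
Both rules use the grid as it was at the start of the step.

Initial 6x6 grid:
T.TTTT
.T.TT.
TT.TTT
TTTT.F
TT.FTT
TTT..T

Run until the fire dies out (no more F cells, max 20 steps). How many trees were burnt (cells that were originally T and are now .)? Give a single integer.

Step 1: +4 fires, +2 burnt (F count now 4)
Step 2: +4 fires, +4 burnt (F count now 4)
Step 3: +3 fires, +4 burnt (F count now 3)
Step 4: +5 fires, +3 burnt (F count now 5)
Step 5: +6 fires, +5 burnt (F count now 6)
Step 6: +2 fires, +6 burnt (F count now 2)
Step 7: +0 fires, +2 burnt (F count now 0)
Fire out after step 7
Initially T: 25, now '.': 35
Total burnt (originally-T cells now '.'): 24

Answer: 24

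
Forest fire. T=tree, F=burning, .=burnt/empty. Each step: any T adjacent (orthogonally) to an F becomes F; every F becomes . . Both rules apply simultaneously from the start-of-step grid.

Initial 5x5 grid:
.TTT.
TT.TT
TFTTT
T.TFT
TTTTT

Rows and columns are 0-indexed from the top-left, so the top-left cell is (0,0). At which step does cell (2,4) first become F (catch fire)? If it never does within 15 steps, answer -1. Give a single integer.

Step 1: cell (2,4)='T' (+7 fires, +2 burnt)
Step 2: cell (2,4)='F' (+7 fires, +7 burnt)
  -> target ignites at step 2
Step 3: cell (2,4)='.' (+5 fires, +7 burnt)
Step 4: cell (2,4)='.' (+0 fires, +5 burnt)
  fire out at step 4

2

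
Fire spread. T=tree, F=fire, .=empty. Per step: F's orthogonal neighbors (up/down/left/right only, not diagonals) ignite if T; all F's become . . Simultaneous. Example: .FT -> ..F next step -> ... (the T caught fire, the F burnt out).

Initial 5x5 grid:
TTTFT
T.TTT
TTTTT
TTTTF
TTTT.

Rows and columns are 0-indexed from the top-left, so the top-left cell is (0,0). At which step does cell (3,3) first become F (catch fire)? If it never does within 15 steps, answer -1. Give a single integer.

Step 1: cell (3,3)='F' (+5 fires, +2 burnt)
  -> target ignites at step 1
Step 2: cell (3,3)='.' (+6 fires, +5 burnt)
Step 3: cell (3,3)='.' (+4 fires, +6 burnt)
Step 4: cell (3,3)='.' (+4 fires, +4 burnt)
Step 5: cell (3,3)='.' (+2 fires, +4 burnt)
Step 6: cell (3,3)='.' (+0 fires, +2 burnt)
  fire out at step 6

1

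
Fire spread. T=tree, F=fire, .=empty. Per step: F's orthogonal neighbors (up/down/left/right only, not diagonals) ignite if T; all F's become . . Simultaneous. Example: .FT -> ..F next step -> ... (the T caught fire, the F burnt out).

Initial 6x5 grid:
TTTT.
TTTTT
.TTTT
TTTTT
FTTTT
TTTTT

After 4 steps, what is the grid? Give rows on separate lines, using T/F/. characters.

Step 1: 3 trees catch fire, 1 burn out
  TTTT.
  TTTTT
  .TTTT
  FTTTT
  .FTTT
  FTTTT
Step 2: 3 trees catch fire, 3 burn out
  TTTT.
  TTTTT
  .TTTT
  .FTTT
  ..FTT
  .FTTT
Step 3: 4 trees catch fire, 3 burn out
  TTTT.
  TTTTT
  .FTTT
  ..FTT
  ...FT
  ..FTT
Step 4: 5 trees catch fire, 4 burn out
  TTTT.
  TFTTT
  ..FTT
  ...FT
  ....F
  ...FT

TTTT.
TFTTT
..FTT
...FT
....F
...FT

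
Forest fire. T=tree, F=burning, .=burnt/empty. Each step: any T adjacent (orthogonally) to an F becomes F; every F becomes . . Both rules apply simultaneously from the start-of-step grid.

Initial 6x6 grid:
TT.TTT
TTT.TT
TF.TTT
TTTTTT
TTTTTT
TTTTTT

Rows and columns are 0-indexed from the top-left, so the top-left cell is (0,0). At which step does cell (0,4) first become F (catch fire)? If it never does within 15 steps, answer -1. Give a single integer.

Step 1: cell (0,4)='T' (+3 fires, +1 burnt)
Step 2: cell (0,4)='T' (+6 fires, +3 burnt)
Step 3: cell (0,4)='T' (+5 fires, +6 burnt)
Step 4: cell (0,4)='T' (+5 fires, +5 burnt)
Step 5: cell (0,4)='T' (+4 fires, +5 burnt)
Step 6: cell (0,4)='T' (+4 fires, +4 burnt)
Step 7: cell (0,4)='F' (+3 fires, +4 burnt)
  -> target ignites at step 7
Step 8: cell (0,4)='.' (+2 fires, +3 burnt)
Step 9: cell (0,4)='.' (+0 fires, +2 burnt)
  fire out at step 9

7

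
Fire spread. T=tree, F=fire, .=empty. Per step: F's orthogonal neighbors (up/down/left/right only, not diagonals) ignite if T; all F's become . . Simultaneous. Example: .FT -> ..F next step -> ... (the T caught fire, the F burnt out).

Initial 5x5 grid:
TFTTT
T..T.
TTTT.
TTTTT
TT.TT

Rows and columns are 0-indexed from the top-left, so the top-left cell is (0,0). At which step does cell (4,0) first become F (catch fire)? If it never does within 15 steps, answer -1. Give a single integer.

Step 1: cell (4,0)='T' (+2 fires, +1 burnt)
Step 2: cell (4,0)='T' (+2 fires, +2 burnt)
Step 3: cell (4,0)='T' (+3 fires, +2 burnt)
Step 4: cell (4,0)='T' (+3 fires, +3 burnt)
Step 5: cell (4,0)='F' (+4 fires, +3 burnt)
  -> target ignites at step 5
Step 6: cell (4,0)='.' (+4 fires, +4 burnt)
Step 7: cell (4,0)='.' (+1 fires, +4 burnt)
Step 8: cell (4,0)='.' (+0 fires, +1 burnt)
  fire out at step 8

5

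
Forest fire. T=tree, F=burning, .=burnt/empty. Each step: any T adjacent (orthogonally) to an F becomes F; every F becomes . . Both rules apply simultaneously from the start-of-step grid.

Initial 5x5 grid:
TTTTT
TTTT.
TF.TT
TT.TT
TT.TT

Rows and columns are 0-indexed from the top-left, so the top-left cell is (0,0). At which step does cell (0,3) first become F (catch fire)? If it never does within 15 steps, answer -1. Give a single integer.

Step 1: cell (0,3)='T' (+3 fires, +1 burnt)
Step 2: cell (0,3)='T' (+5 fires, +3 burnt)
Step 3: cell (0,3)='T' (+4 fires, +5 burnt)
Step 4: cell (0,3)='F' (+2 fires, +4 burnt)
  -> target ignites at step 4
Step 5: cell (0,3)='.' (+3 fires, +2 burnt)
Step 6: cell (0,3)='.' (+2 fires, +3 burnt)
Step 7: cell (0,3)='.' (+1 fires, +2 burnt)
Step 8: cell (0,3)='.' (+0 fires, +1 burnt)
  fire out at step 8

4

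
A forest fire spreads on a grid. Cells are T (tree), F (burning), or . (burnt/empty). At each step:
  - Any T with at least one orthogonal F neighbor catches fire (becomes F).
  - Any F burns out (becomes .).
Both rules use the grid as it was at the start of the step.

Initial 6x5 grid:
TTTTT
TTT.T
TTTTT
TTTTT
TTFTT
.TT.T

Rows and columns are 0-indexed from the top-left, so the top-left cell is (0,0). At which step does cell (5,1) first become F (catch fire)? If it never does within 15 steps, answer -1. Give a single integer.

Step 1: cell (5,1)='T' (+4 fires, +1 burnt)
Step 2: cell (5,1)='F' (+6 fires, +4 burnt)
  -> target ignites at step 2
Step 3: cell (5,1)='.' (+6 fires, +6 burnt)
Step 4: cell (5,1)='.' (+4 fires, +6 burnt)
Step 5: cell (5,1)='.' (+4 fires, +4 burnt)
Step 6: cell (5,1)='.' (+2 fires, +4 burnt)
Step 7: cell (5,1)='.' (+0 fires, +2 burnt)
  fire out at step 7

2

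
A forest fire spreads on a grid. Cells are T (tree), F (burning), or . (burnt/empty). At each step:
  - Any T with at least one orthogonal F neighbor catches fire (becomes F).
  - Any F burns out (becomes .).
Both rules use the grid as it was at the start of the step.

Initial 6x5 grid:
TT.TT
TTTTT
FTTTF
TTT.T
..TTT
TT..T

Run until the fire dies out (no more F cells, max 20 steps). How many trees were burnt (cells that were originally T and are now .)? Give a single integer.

Step 1: +6 fires, +2 burnt (F count now 6)
Step 2: +7 fires, +6 burnt (F count now 7)
Step 3: +6 fires, +7 burnt (F count now 6)
Step 4: +1 fires, +6 burnt (F count now 1)
Step 5: +0 fires, +1 burnt (F count now 0)
Fire out after step 5
Initially T: 22, now '.': 28
Total burnt (originally-T cells now '.'): 20

Answer: 20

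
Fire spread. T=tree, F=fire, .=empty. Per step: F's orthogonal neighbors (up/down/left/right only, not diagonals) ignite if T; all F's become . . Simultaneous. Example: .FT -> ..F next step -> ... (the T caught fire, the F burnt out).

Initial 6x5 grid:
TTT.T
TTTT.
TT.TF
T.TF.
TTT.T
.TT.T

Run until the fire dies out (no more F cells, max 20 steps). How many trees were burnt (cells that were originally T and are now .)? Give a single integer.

Answer: 17

Derivation:
Step 1: +2 fires, +2 burnt (F count now 2)
Step 2: +2 fires, +2 burnt (F count now 2)
Step 3: +3 fires, +2 burnt (F count now 3)
Step 4: +4 fires, +3 burnt (F count now 4)
Step 5: +4 fires, +4 burnt (F count now 4)
Step 6: +2 fires, +4 burnt (F count now 2)
Step 7: +0 fires, +2 burnt (F count now 0)
Fire out after step 7
Initially T: 20, now '.': 27
Total burnt (originally-T cells now '.'): 17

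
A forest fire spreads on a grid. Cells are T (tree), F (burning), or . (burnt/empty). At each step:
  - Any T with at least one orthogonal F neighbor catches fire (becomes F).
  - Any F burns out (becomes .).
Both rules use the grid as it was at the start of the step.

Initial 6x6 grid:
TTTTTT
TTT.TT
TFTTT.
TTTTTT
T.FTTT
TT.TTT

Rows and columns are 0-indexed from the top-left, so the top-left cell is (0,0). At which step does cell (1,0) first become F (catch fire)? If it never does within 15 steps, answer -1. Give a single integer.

Step 1: cell (1,0)='T' (+6 fires, +2 burnt)
Step 2: cell (1,0)='F' (+8 fires, +6 burnt)
  -> target ignites at step 2
Step 3: cell (1,0)='.' (+7 fires, +8 burnt)
Step 4: cell (1,0)='.' (+5 fires, +7 burnt)
Step 5: cell (1,0)='.' (+3 fires, +5 burnt)
Step 6: cell (1,0)='.' (+1 fires, +3 burnt)
Step 7: cell (1,0)='.' (+0 fires, +1 burnt)
  fire out at step 7

2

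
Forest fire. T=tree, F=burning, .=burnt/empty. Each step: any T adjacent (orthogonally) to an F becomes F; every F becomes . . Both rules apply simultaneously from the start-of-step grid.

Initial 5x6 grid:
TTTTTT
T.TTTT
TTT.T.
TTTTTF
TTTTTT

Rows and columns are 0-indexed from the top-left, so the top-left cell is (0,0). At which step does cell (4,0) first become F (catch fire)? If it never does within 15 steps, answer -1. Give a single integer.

Step 1: cell (4,0)='T' (+2 fires, +1 burnt)
Step 2: cell (4,0)='T' (+3 fires, +2 burnt)
Step 3: cell (4,0)='T' (+3 fires, +3 burnt)
Step 4: cell (4,0)='T' (+6 fires, +3 burnt)
Step 5: cell (4,0)='T' (+6 fires, +6 burnt)
Step 6: cell (4,0)='F' (+3 fires, +6 burnt)
  -> target ignites at step 6
Step 7: cell (4,0)='.' (+2 fires, +3 burnt)
Step 8: cell (4,0)='.' (+1 fires, +2 burnt)
Step 9: cell (4,0)='.' (+0 fires, +1 burnt)
  fire out at step 9

6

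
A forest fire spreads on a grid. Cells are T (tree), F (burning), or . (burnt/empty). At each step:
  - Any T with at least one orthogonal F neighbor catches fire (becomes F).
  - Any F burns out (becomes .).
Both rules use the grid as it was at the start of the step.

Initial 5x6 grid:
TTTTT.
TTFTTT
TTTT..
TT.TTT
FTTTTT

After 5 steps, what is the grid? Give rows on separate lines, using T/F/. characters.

Step 1: 6 trees catch fire, 2 burn out
  TTFTT.
  TF.FTT
  TTFT..
  FT.TTT
  .FTTTT
Step 2: 9 trees catch fire, 6 burn out
  TF.FT.
  F...FT
  FF.F..
  .F.TTT
  ..FTTT
Step 3: 5 trees catch fire, 9 burn out
  F...F.
  .....F
  ......
  ...FTT
  ...FTT
Step 4: 2 trees catch fire, 5 burn out
  ......
  ......
  ......
  ....FT
  ....FT
Step 5: 2 trees catch fire, 2 burn out
  ......
  ......
  ......
  .....F
  .....F

......
......
......
.....F
.....F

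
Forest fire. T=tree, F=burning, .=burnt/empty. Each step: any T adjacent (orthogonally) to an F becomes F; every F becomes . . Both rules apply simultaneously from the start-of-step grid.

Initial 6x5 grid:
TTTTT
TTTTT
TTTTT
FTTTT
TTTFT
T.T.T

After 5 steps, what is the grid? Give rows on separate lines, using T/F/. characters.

Step 1: 6 trees catch fire, 2 burn out
  TTTTT
  TTTTT
  FTTTT
  .FTFT
  FTF.F
  T.T.T
Step 2: 9 trees catch fire, 6 burn out
  TTTTT
  FTTTT
  .FTFT
  ..F.F
  .F...
  F.F.F
Step 3: 5 trees catch fire, 9 burn out
  FTTTT
  .FTFT
  ..F.F
  .....
  .....
  .....
Step 4: 4 trees catch fire, 5 burn out
  .FTFT
  ..F.F
  .....
  .....
  .....
  .....
Step 5: 2 trees catch fire, 4 burn out
  ..F.F
  .....
  .....
  .....
  .....
  .....

..F.F
.....
.....
.....
.....
.....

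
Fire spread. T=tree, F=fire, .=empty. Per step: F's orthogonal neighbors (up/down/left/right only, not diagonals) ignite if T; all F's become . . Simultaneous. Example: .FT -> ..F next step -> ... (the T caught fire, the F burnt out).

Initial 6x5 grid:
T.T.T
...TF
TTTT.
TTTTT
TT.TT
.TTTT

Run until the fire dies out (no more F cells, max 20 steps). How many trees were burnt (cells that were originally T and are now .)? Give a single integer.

Step 1: +2 fires, +1 burnt (F count now 2)
Step 2: +1 fires, +2 burnt (F count now 1)
Step 3: +2 fires, +1 burnt (F count now 2)
Step 4: +4 fires, +2 burnt (F count now 4)
Step 5: +4 fires, +4 burnt (F count now 4)
Step 6: +4 fires, +4 burnt (F count now 4)
Step 7: +2 fires, +4 burnt (F count now 2)
Step 8: +0 fires, +2 burnt (F count now 0)
Fire out after step 8
Initially T: 21, now '.': 28
Total burnt (originally-T cells now '.'): 19

Answer: 19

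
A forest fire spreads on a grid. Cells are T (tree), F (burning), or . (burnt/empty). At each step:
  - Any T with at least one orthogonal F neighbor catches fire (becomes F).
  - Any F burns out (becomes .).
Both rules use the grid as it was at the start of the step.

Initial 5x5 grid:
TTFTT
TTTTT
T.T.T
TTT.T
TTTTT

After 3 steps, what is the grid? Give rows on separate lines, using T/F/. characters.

Step 1: 3 trees catch fire, 1 burn out
  TF.FT
  TTFTT
  T.T.T
  TTT.T
  TTTTT
Step 2: 5 trees catch fire, 3 burn out
  F...F
  TF.FT
  T.F.T
  TTT.T
  TTTTT
Step 3: 3 trees catch fire, 5 burn out
  .....
  F...F
  T...T
  TTF.T
  TTTTT

.....
F...F
T...T
TTF.T
TTTTT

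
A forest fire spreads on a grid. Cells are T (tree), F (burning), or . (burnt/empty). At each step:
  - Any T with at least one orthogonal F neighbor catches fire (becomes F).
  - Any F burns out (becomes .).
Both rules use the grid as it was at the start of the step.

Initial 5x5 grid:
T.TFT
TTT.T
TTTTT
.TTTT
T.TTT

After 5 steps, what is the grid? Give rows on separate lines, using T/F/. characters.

Step 1: 2 trees catch fire, 1 burn out
  T.F.F
  TTT.T
  TTTTT
  .TTTT
  T.TTT
Step 2: 2 trees catch fire, 2 burn out
  T....
  TTF.F
  TTTTT
  .TTTT
  T.TTT
Step 3: 3 trees catch fire, 2 burn out
  T....
  TF...
  TTFTF
  .TTTT
  T.TTT
Step 4: 5 trees catch fire, 3 burn out
  T....
  F....
  TF.F.
  .TFTF
  T.TTT
Step 5: 6 trees catch fire, 5 burn out
  F....
  .....
  F....
  .F.F.
  T.FTF

F....
.....
F....
.F.F.
T.FTF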